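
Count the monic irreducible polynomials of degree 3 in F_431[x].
There are 26687520 monic irreducible polynomials of degree 3 over F_431

Each element of F_{431^3} that lies in no proper subfield is a root of exactly one monic irreducible of degree 3 over F_431, and each such polynomial has 3 distinct roots in F_{431^3}. By Möbius inversion the count is N_431(3) = (1/3) Σ_{d|3} μ(3/d) · 431^d = (1/3)(μ(3)·431^1 + μ(1)·431^3) = 80062560/3 = 26687520.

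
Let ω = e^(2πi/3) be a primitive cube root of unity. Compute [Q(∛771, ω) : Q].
[Q(∛771, ω) : Q] = 6

[Q(∛771):Q] = 3 (min poly x^3 - 771, irreducible since 771 is not a perfect cube). [Q(ω):Q] = 2 (min poly x^2 + x + 1). Since Q(∛771) ⊂ R and ω ∉ R, we have ω ∉ Q(∛771), so x^2 + x + 1 remains irreducible over Q(∛771) and [Q(∛771, ω) : Q(∛771)] = 2. By the tower law, [Q(∛771, ω) : Q] = 3 · 2 = 6. (In fact Q(∛771, ω) is the splitting field of x^3 - 771 over Q.)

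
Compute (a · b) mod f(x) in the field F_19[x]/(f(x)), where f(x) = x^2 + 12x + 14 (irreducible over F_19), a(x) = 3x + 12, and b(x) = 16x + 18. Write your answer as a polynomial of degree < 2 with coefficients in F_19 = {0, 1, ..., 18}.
a · b ≡ 12x (mod f(x))

Multiply in F_19[x]: a(x)·b(x) = (3x + 12)·(16x + 18) = 10x^2 + 18x + 7. This has degree ≥ 2, so divide by f(x) over F_19: 10x^2 + 18x + 7 = (10)·(x^2 + 12x + 14) + (12x). Hence a·b ≡ 12x (mod f). (F_19[x]/(f) is a field with 19^2 = 361 elements since f is irreducible of degree 2.)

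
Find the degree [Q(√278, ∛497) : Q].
[Q(√278, ∛497) : Q] = 6

Let L = Q(√278, ∛497). Since Q(√278) ⊂ L and [Q(√278):Q] = 2, the tower law gives 2 | [L:Q]. Likewise Q(∛497) ⊂ L with [Q(∛497):Q] = 3 (because 497 is not a perfect cube), so 3 | [L:Q]. As gcd(2,3) = 1, [L:Q] is divisible by 6. Conversely L is generated over Q by √278 and ∛497, so [L:Q] ≤ 2·3 = 6. Therefore [Q(√278, ∛497) : Q] = 6.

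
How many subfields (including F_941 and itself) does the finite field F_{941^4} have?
F_{941^4} has 3 subfields

The subfields of F_{p^n} are exactly the fields F_{p^d} for d | n (each is the fixed field of the unique index-d subgroup of Gal(F_{p^n}/F_p) ≅ Z/nZ). The divisors of n = 4 are {1, 2, 4}, giving 3 subfields: F_{941^1}, F_{941^2}, F_{941^4}.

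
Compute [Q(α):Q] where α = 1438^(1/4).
[Q(α):Q] = 4

α is a root of x^4 - 1438. By Eisenstein's criterion at the prime p = 2 (which divides the constant term 1438 but p^2 = 4 does not, since 1438 is squarefree), x^4 - 1438 is irreducible over Q. Hence [Q(α):Q] = 4.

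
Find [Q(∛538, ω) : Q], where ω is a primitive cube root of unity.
[Q(∛538, ω) : Q] = 6

[Q(∛538):Q] = 3 (min poly x^3 - 538, irreducible since 538 is not a perfect cube). [Q(ω):Q] = 2 (min poly x^2 + x + 1). Since Q(∛538) ⊂ R and ω ∉ R, we have ω ∉ Q(∛538), so x^2 + x + 1 remains irreducible over Q(∛538) and [Q(∛538, ω) : Q(∛538)] = 2. By the tower law, [Q(∛538, ω) : Q] = 3 · 2 = 6. (In fact Q(∛538, ω) is the splitting field of x^3 - 538 over Q.)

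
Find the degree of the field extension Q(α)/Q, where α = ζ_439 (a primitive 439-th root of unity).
[Q(α):Q] = 438

The minimal polynomial of ζ_439 over Q is the 439-th cyclotomic polynomial Φ_439(x), which is irreducible over Q and has degree φ(439) = 438. Hence [Q(α):Q] = φ(439) = 438.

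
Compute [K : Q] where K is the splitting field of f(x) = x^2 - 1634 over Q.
[K : Q] = 2

f(x) = x^2 - 1634 factors as (x - √1634)(x + √1634). The splitting field is K = Q(√1634). Since 1634 is squarefree and > 1, it is not a perfect square, so x^2 - 1634 is irreducible over Q and [Q(√1634) : Q] = 2. Hence [K : Q] = 2.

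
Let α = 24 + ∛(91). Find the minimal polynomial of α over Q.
m_α(x) = x^3 - 72x^2 + 1728x - 13915

Set β = α - 24 = ∛(91), so β^3 = 91. Then (α - 24)^3 - 91 = 0, i.e. α is a root of g(x) = (x - 24)^3 - 91 = x^3 - 72x^2 + 1728x - 13915. Since g(x) = h(x - 24) where h(x) = x^3 - 91, and h is irreducible over Q (because 91 is not a perfect cube, so h has no rational root, and a monic cubic with no rational root is irreducible), g is also irreducible (irreducibility is preserved under the substitution x → x - 24). Hence m_α(x) = x^3 - 72x^2 + 1728x - 13915.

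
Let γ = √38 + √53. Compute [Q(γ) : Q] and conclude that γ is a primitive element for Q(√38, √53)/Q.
[Q(γ) : Q] = 4 (equivalently, Q(γ) = Q(√38, √53))

Obviously Q(γ) ⊆ Q(√38, √53), and [Q(√38, √53):Q] = 4 (since 38, 53 are distinct squarefree integers > 1 with 2014 not a perfect square). To show equality we compute the minimal polynomial of γ. From γ = √38 + √53: γ^2 = 38 + 2√(2014) + 53 = 91 + 2√(2014), so γ^2 - 91 = 2√(2014); squaring, (γ^2 - 91)^2 = 4·2014, i.e. γ^4 - 182γ^2 + 8281 - 8056 = 0, i.e. γ^4 - 182γ^2 + 225 = 0. So γ is a root of x^4 - 182x^2 + 225. This polynomial is irreducible over Q: it has no rational root (each ±√38 ± √53 is irrational), and any factorization into two quadratics over Q would force √(2014) ∈ Q (pairing opposite roots) or √38, √53 ∈ Q (other pairings), all impossible. Hence [Q(γ):Q] = 4 = [Q(√38, √53):Q], so Q(γ) = Q(√38, √53).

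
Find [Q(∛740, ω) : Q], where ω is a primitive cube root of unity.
[Q(∛740, ω) : Q] = 6

[Q(∛740):Q] = 3 (min poly x^3 - 740, irreducible since 740 is not a perfect cube). [Q(ω):Q] = 2 (min poly x^2 + x + 1). Since Q(∛740) ⊂ R and ω ∉ R, we have ω ∉ Q(∛740), so x^2 + x + 1 remains irreducible over Q(∛740) and [Q(∛740, ω) : Q(∛740)] = 2. By the tower law, [Q(∛740, ω) : Q] = 3 · 2 = 6. (In fact Q(∛740, ω) is the splitting field of x^3 - 740 over Q.)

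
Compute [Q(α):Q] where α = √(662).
[Q(α):Q] = 2

[Q(α):Q] equals the degree of the minimal polynomial of α. Here α^2 = 662 and x^2 - 662 is irreducible (d = 662 is squarefree, ≠ 1, hence not a square), so deg(m_α) = 2. Thus [Q(α):Q] = 2.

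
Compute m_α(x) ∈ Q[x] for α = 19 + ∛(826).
m_α(x) = x^3 - 57x^2 + 1083x - 7685

Set β = α - 19 = ∛(826), so β^3 = 826. Then (α - 19)^3 - 826 = 0, i.e. α is a root of g(x) = (x - 19)^3 - 826 = x^3 - 57x^2 + 1083x - 7685. Since g(x) = h(x - 19) where h(x) = x^3 - 826, and h is irreducible over Q (because 826 is not a perfect cube, so h has no rational root, and a monic cubic with no rational root is irreducible), g is also irreducible (irreducibility is preserved under the substitution x → x - 19). Hence m_α(x) = x^3 - 57x^2 + 1083x - 7685.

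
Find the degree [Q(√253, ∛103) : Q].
[Q(√253, ∛103) : Q] = 6

Let L = Q(√253, ∛103). Since Q(√253) ⊂ L and [Q(√253):Q] = 2, the tower law gives 2 | [L:Q]. Likewise Q(∛103) ⊂ L with [Q(∛103):Q] = 3 (because 103 is not a perfect cube), so 3 | [L:Q]. As gcd(2,3) = 1, [L:Q] is divisible by 6. Conversely L is generated over Q by √253 and ∛103, so [L:Q] ≤ 2·3 = 6. Therefore [Q(√253, ∛103) : Q] = 6.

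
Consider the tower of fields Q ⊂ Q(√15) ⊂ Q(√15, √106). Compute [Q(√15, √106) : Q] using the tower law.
[Q(√15, √106) : Q] = 4

[Q(√15):Q] = 2 (min poly x^2 - 15, irreducible since 15 is squarefree > 1). For the top step, suppose √106 ∈ Q(√15), say √106 = c + d√15 with c, d ∈ Q. Squaring: 106 = c^2 + 15d^2 + 2cd√15. Since √15 ∉ Q this forces 2cd = 0. If d = 0 then √106 = c ∈ Q, contradicting 106 squarefree > 1. If c = 0 then 106 = 15d^2, so 15·106 = (15d)^2 is a perfect square in Q — but 15·106 = 1590 is not a perfect square (since 15 and 106 are distinct squarefree integers). Contradiction. Hence √106 ∉ Q(√15), so x^2 - 106 stays irreducible over Q(√15) and [Q(√15, √106) : Q(√15)] = 2. By the tower law, [Q(√15, √106) : Q] = 2 · 2 = 4.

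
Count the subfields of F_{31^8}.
F_{31^8} has 4 subfields

The subfields of F_{p^n} are exactly the fields F_{p^d} for d | n (each is the fixed field of the unique index-d subgroup of Gal(F_{p^n}/F_p) ≅ Z/nZ). The divisors of n = 8 are {1, 2, 4, 8}, giving 4 subfields: F_{31^1}, F_{31^2}, F_{31^4}, F_{31^8}.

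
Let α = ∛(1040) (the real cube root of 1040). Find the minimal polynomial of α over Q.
m_α(x) = x^3 - 1040

α satisfies α^3 = 1040, so x^3 - 1040 annihilates α. By the rational root test, a rational root p/q (in lowest terms) of x^3 - 1040 would satisfy p^3 = 1040 q^3, forcing q = 1 and p^3 = 1040; but 1040 is not a perfect cube, contradiction. A monic cubic over Q with no rational root is irreducible (any nontrivial factorization would include a linear factor). Hence x^3 - 1040 is the minimal polynomial of α, and in particular [Q(α):Q] = 3.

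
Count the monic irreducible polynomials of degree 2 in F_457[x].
There are 104196 monic irreducible polynomials of degree 2 over F_457

Each element of F_{457^2} that lies in no proper subfield is a root of exactly one monic irreducible of degree 2 over F_457, and each such polynomial has 2 distinct roots in F_{457^2}. By Möbius inversion the count is N_457(2) = (1/2) Σ_{d|2} μ(2/d) · 457^d = (1/2)(μ(2)·457^1 + μ(1)·457^2) = 208392/2 = 104196.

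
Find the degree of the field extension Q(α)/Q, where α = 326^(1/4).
[Q(α):Q] = 4

α is a root of x^4 - 326. By Eisenstein's criterion at the prime p = 2 (which divides the constant term 326 but p^2 = 4 does not, since 326 is squarefree), x^4 - 326 is irreducible over Q. Hence [Q(α):Q] = 4.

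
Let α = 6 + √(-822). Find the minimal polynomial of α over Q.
m_α(x) = x^2 - 12x + 858

From α - 6 = √(-822), squaring gives (α - 6)^2 = -822, i.e. α^2 - 12α + 36 = -822, so α^2 - 12α + 858 = 0. The discriminant of x^2 - 12x + 858 is (-12)^2 - 4·(858) = 144 - 3432 = -3288, and 4·(-822) is not a perfect square in Q since -822 is squarefree and ≠ 1. Hence x^2 - 12x + 858 is irreducible over Q and is the minimal polynomial of α.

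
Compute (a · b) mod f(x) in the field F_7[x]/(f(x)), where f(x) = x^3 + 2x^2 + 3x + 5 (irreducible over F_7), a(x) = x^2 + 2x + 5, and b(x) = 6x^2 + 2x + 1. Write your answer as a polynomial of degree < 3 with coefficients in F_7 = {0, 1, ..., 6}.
a · b ≡ 6x^2 + 4x + 2 (mod f(x))

Multiply in F_7[x]: a(x)·b(x) = (x^2 + 2x + 5)·(6x^2 + 2x + 1) = 6x^4 + 5x + 5. This has degree ≥ 3, so divide by f(x) over F_7: 6x^4 + 5x + 5 = (6x + 2)·(x^3 + 2x^2 + 3x + 5) + (6x^2 + 4x + 2). Hence a·b ≡ 6x^2 + 4x + 2 (mod f). (F_7[x]/(f) is a field with 7^3 = 343 elements since f is irreducible of degree 3.)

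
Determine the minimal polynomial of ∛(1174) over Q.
m_α(x) = x^3 - 1174

α satisfies α^3 = 1174, so x^3 - 1174 annihilates α. By the rational root test, a rational root p/q (in lowest terms) of x^3 - 1174 would satisfy p^3 = 1174 q^3, forcing q = 1 and p^3 = 1174; but 1174 is not a perfect cube, contradiction. A monic cubic over Q with no rational root is irreducible (any nontrivial factorization would include a linear factor). Hence x^3 - 1174 is the minimal polynomial of α, and in particular [Q(α):Q] = 3.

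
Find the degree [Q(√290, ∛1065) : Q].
[Q(√290, ∛1065) : Q] = 6

Let L = Q(√290, ∛1065). Since Q(√290) ⊂ L and [Q(√290):Q] = 2, the tower law gives 2 | [L:Q]. Likewise Q(∛1065) ⊂ L with [Q(∛1065):Q] = 3 (because 1065 is not a perfect cube), so 3 | [L:Q]. As gcd(2,3) = 1, [L:Q] is divisible by 6. Conversely L is generated over Q by √290 and ∛1065, so [L:Q] ≤ 2·3 = 6. Therefore [Q(√290, ∛1065) : Q] = 6.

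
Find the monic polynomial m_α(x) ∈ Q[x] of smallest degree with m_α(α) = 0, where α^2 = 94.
m_α(x) = x^2 - 94

α satisfies α^2 - 94 = 0, so x^2 - 94 annihilates α. Since d = 94 is squarefree and ≠ 1, it is not a perfect square in Q, so x^2 - 94 has no rational root and is therefore irreducible over Q (a degree-2 polynomial over a field is irreducible iff it has no root). Hence m_α(x) = x^2 - 94.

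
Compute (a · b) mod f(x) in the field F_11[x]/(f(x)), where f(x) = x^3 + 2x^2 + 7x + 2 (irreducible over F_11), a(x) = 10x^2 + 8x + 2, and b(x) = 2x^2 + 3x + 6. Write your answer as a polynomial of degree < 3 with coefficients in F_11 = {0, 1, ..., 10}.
a · b ≡ 2x^2 + 5x (mod f(x))

Multiply in F_11[x]: a(x)·b(x) = (10x^2 + 8x + 2)·(2x^2 + 3x + 6) = 9x^4 + 2x^3 + 10x + 1. This has degree ≥ 3, so divide by f(x) over F_11: 9x^4 + 2x^3 + 10x + 1 = (9x + 6)·(x^3 + 2x^2 + 7x + 2) + (2x^2 + 5x). Hence a·b ≡ 2x^2 + 5x (mod f). (F_11[x]/(f) is a field with 11^3 = 1331 elements since f is irreducible of degree 3.)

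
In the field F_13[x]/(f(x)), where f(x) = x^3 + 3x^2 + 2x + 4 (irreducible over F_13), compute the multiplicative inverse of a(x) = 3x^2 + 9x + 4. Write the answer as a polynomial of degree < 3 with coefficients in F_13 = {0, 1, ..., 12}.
a(x)^(-1) ≡ 10x^2 + 9x + 11 (mod f(x))

Since f is irreducible over F_13, F_13[x]/(f) is a field and a(x) ≠ 0 has an inverse. Apply the extended Euclidean algorithm to f(x) and a(x) in F_13[x]: f(x) = (9x)·a(x) + (5x + 4);  a(x) = (11x + 6)·(5x + 4) + (6). The last nonzero remainder is the constant 6 = gcd(f, a) in F_13. Back-substituting through the division chain expresses 6 = s(x)·a(x) + t(x)·f(x) with s(x) ≡ 8x^2 + 2x + 1 (mod f), so (8x^2 + 2x + 1)·a(x) ≡ 6 (mod f). Multiplying by 6^(-1) ≡ 11 in F_13 gives a(x)^(-1) ≡ 11·(8x^2 + 2x + 1) ≡ 10x^2 + 9x + 11 (mod f). Check: (3x^2 + 9x + 4)·(10x^2 + 9x + 11) = 4x^4 + 11x^2 + 5x + 5 ≡ 1 (mod x^3 + 3x^2 + 2x + 4).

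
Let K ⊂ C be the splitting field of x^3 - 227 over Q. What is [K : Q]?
[K : Q] = 6

The roots of x^3 - 227 are ∛227, ω∛227, ω^2∛227 where ω = e^(2πi/3) is a primitive cube root of unity, so K = Q(∛227, ω). Now [Q(∛227):Q] = 3 (since 227 is not a perfect cube, x^3 - 227 is irreducible) and [Q(ω):Q] = 2. Both 2 and 3 divide [K:Q], and [K:Q] ≤ 3·2 = 6, so [K:Q] = 6. (Equivalently: Q(∛227) ⊂ R but ω ∉ R, so [K : Q(∛227)] = 2.)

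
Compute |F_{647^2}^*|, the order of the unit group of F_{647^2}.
|F_{647^2}^*| = 418608

F_{647^2} has 647^2 = 418609 elements; its multiplicative group consists of all nonzero elements, so |F_{647^2}^*| = 418609 - 1 = 418608. (It is cyclic since any finite subgroup of the multiplicative group of a field is cyclic.)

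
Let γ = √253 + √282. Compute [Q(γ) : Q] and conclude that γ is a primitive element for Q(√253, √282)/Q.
[Q(γ) : Q] = 4 (equivalently, Q(γ) = Q(√253, √282))

Obviously Q(γ) ⊆ Q(√253, √282), and [Q(√253, √282):Q] = 4 (since 253, 282 are distinct squarefree integers > 1 with 71346 not a perfect square). To show equality we compute the minimal polynomial of γ. From γ = √253 + √282: γ^2 = 253 + 2√(71346) + 282 = 535 + 2√(71346), so γ^2 - 535 = 2√(71346); squaring, (γ^2 - 535)^2 = 4·71346, i.e. γ^4 - 1070γ^2 + 286225 - 285384 = 0, i.e. γ^4 - 1070γ^2 + 841 = 0. So γ is a root of x^4 - 1070x^2 + 841. This polynomial is irreducible over Q: it has no rational root (each ±√253 ± √282 is irrational), and any factorization into two quadratics over Q would force √(71346) ∈ Q (pairing opposite roots) or √253, √282 ∈ Q (other pairings), all impossible. Hence [Q(γ):Q] = 4 = [Q(√253, √282):Q], so Q(γ) = Q(√253, √282).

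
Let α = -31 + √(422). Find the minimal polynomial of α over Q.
m_α(x) = x^2 + 62x + 539

From α + 31 = √(422), squaring gives (α + 31)^2 = 422, i.e. α^2 + 62α + 961 = 422, so α^2 + 62α + 539 = 0. The discriminant of x^2 + 62x + 539 is (62)^2 - 4·(539) = 3844 - 2156 = 1688, and 4·(422) is not a perfect square in Q since 422 is squarefree and ≠ 1. Hence x^2 + 62x + 539 is irreducible over Q and is the minimal polynomial of α.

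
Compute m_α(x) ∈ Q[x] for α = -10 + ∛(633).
m_α(x) = x^3 + 30x^2 + 300x + 367

Set β = α + 10 = ∛(633), so β^3 = 633. Then (α + 10)^3 - 633 = 0, i.e. α is a root of g(x) = (x + 10)^3 - 633 = x^3 + 30x^2 + 300x + 367. Since g(x) = h(x + 10) where h(x) = x^3 - 633, and h is irreducible over Q (because 633 is not a perfect cube, so h has no rational root, and a monic cubic with no rational root is irreducible), g is also irreducible (irreducibility is preserved under the substitution x → x + 10). Hence m_α(x) = x^3 + 30x^2 + 300x + 367.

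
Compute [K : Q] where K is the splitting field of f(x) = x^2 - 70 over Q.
[K : Q] = 2

f(x) = x^2 - 70 factors as (x - √70)(x + √70). The splitting field is K = Q(√70). Since 70 is squarefree and > 1, it is not a perfect square, so x^2 - 70 is irreducible over Q and [Q(√70) : Q] = 2. Hence [K : Q] = 2.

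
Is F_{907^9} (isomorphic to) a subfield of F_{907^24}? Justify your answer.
No: F_{907^9} is not a subfield of F_{907^24}

F_{p^m} embeds in F_{p^n} iff m | n. Here 9 ∤ 24 (since 24 = 2·9 + 6 with remainder 6 ≠ 0), so F_{907^9} is not a subfield of F_{907^24}. Equivalently: if it were, the tower law would give 9 = [F_{907^9}:F_907] dividing [F_{907^24}:F_907] = 24, contradiction.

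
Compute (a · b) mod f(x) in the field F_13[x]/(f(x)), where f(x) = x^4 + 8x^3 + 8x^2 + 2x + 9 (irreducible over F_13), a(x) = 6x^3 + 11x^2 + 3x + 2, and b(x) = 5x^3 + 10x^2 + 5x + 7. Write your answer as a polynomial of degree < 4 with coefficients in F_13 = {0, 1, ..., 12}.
a · b ≡ 10x^3 + 2x + 8 (mod f(x))

Multiply in F_13[x]: a(x)·b(x) = (6x^3 + 11x^2 + 3x + 2)·(5x^3 + 10x^2 + 5x + 7) = 4x^6 + 11x^5 + 12x^4 + 7x^3 + 8x^2 + 5x + 1. This has degree ≥ 4, so divide by f(x) over F_13: 4x^6 + 11x^5 + 12x^4 + 7x^3 + 8x^2 + 5x + 1 = (4x^2 + 5x + 5)·(x^4 + 8x^3 + 8x^2 + 2x + 9) + (10x^3 + 2x + 8). Hence a·b ≡ 10x^3 + 2x + 8 (mod f). (F_13[x]/(f) is a field with 13^4 = 28561 elements since f is irreducible of degree 4.)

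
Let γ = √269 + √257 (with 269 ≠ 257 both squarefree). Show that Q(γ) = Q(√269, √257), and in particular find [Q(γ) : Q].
[Q(γ) : Q] = 4 (equivalently, Q(γ) = Q(√269, √257))

Obviously Q(γ) ⊆ Q(√269, √257), and [Q(√269, √257):Q] = 4 (since 269, 257 are distinct squarefree integers > 1 with 69133 not a perfect square). To show equality we compute the minimal polynomial of γ. From γ = √269 + √257: γ^2 = 269 + 2√(69133) + 257 = 526 + 2√(69133), so γ^2 - 526 = 2√(69133); squaring, (γ^2 - 526)^2 = 4·69133, i.e. γ^4 - 1052γ^2 + 276676 - 276532 = 0, i.e. γ^4 - 1052γ^2 + 144 = 0. So γ is a root of x^4 - 1052x^2 + 144. This polynomial is irreducible over Q: it has no rational root (each ±√269 ± √257 is irrational), and any factorization into two quadratics over Q would force √(69133) ∈ Q (pairing opposite roots) or √269, √257 ∈ Q (other pairings), all impossible. Hence [Q(γ):Q] = 4 = [Q(√269, √257):Q], so Q(γ) = Q(√269, √257).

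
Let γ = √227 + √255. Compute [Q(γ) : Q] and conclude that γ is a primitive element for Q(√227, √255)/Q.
[Q(γ) : Q] = 4 (equivalently, Q(γ) = Q(√227, √255))

Obviously Q(γ) ⊆ Q(√227, √255), and [Q(√227, √255):Q] = 4 (since 227, 255 are distinct squarefree integers > 1 with 57885 not a perfect square). To show equality we compute the minimal polynomial of γ. From γ = √227 + √255: γ^2 = 227 + 2√(57885) + 255 = 482 + 2√(57885), so γ^2 - 482 = 2√(57885); squaring, (γ^2 - 482)^2 = 4·57885, i.e. γ^4 - 964γ^2 + 232324 - 231540 = 0, i.e. γ^4 - 964γ^2 + 784 = 0. So γ is a root of x^4 - 964x^2 + 784. This polynomial is irreducible over Q: it has no rational root (each ±√227 ± √255 is irrational), and any factorization into two quadratics over Q would force √(57885) ∈ Q (pairing opposite roots) or √227, √255 ∈ Q (other pairings), all impossible. Hence [Q(γ):Q] = 4 = [Q(√227, √255):Q], so Q(γ) = Q(√227, √255).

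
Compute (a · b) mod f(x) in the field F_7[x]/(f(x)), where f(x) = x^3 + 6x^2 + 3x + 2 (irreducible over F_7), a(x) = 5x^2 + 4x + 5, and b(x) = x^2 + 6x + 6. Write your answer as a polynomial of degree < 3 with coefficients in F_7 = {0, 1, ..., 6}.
a · b ≡ 6x^2 + 4x + 1 (mod f(x))

Multiply in F_7[x]: a(x)·b(x) = (5x^2 + 4x + 5)·(x^2 + 6x + 6) = 5x^4 + 6x^3 + 3x^2 + 5x + 2. This has degree ≥ 3, so divide by f(x) over F_7: 5x^4 + 6x^3 + 3x^2 + 5x + 2 = (5x + 4)·(x^3 + 6x^2 + 3x + 2) + (6x^2 + 4x + 1). Hence a·b ≡ 6x^2 + 4x + 1 (mod f). (F_7[x]/(f) is a field with 7^3 = 343 elements since f is irreducible of degree 3.)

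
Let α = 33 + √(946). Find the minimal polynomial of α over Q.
m_α(x) = x^2 - 66x + 143

From α - 33 = √(946), squaring gives (α - 33)^2 = 946, i.e. α^2 - 66α + 1089 = 946, so α^2 - 66α + 143 = 0. The discriminant of x^2 - 66x + 143 is (-66)^2 - 4·(143) = 4356 - 572 = 3784, and 4·(946) is not a perfect square in Q since 946 is squarefree and ≠ 1. Hence x^2 - 66x + 143 is irreducible over Q and is the minimal polynomial of α.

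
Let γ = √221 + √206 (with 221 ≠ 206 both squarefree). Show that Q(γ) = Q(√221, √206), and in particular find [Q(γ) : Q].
[Q(γ) : Q] = 4 (equivalently, Q(γ) = Q(√221, √206))

Obviously Q(γ) ⊆ Q(√221, √206), and [Q(√221, √206):Q] = 4 (since 221, 206 are distinct squarefree integers > 1 with 45526 not a perfect square). To show equality we compute the minimal polynomial of γ. From γ = √221 + √206: γ^2 = 221 + 2√(45526) + 206 = 427 + 2√(45526), so γ^2 - 427 = 2√(45526); squaring, (γ^2 - 427)^2 = 4·45526, i.e. γ^4 - 854γ^2 + 182329 - 182104 = 0, i.e. γ^4 - 854γ^2 + 225 = 0. So γ is a root of x^4 - 854x^2 + 225. This polynomial is irreducible over Q: it has no rational root (each ±√221 ± √206 is irrational), and any factorization into two quadratics over Q would force √(45526) ∈ Q (pairing opposite roots) or √221, √206 ∈ Q (other pairings), all impossible. Hence [Q(γ):Q] = 4 = [Q(√221, √206):Q], so Q(γ) = Q(√221, √206).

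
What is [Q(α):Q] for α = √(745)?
[Q(α):Q] = 2

[Q(α):Q] equals the degree of the minimal polynomial of α. Here α^2 = 745 and x^2 - 745 is irreducible (d = 745 is squarefree, ≠ 1, hence not a square), so deg(m_α) = 2. Thus [Q(α):Q] = 2.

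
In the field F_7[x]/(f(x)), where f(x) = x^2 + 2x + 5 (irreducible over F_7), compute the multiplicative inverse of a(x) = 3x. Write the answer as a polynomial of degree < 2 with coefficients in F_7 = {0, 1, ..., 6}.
a(x)^(-1) ≡ 6x + 5 (mod f(x))

Since f is irreducible over F_7, F_7[x]/(f) is a field and a(x) ≠ 0 has an inverse. Apply the extended Euclidean algorithm to f(x) and a(x) in F_7[x]: f(x) = (5x + 3)·a(x) + (5). The last nonzero remainder is the constant 5 = gcd(f, a) in F_7. Back-substituting through the division chain expresses 5 = s(x)·a(x) + t(x)·f(x) with s(x) ≡ 2x + 4 (mod f), so (2x + 4)·a(x) ≡ 5 (mod f). Multiplying by 5^(-1) ≡ 3 in F_7 gives a(x)^(-1) ≡ 3·(2x + 4) ≡ 6x + 5 (mod f). Check: (3x)·(6x + 5) = 4x^2 + x ≡ 1 (mod x^2 + 2x + 5).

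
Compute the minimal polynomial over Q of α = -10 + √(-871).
m_α(x) = x^2 + 20x + 971

From α + 10 = √(-871), squaring gives (α + 10)^2 = -871, i.e. α^2 + 20α + 100 = -871, so α^2 + 20α + 971 = 0. The discriminant of x^2 + 20x + 971 is (20)^2 - 4·(971) = 400 - 3884 = -3484, and 4·(-871) is not a perfect square in Q since -871 is squarefree and ≠ 1. Hence x^2 + 20x + 971 is irreducible over Q and is the minimal polynomial of α.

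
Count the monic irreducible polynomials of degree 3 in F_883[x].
There are 229488168 monic irreducible polynomials of degree 3 over F_883

Each element of F_{883^3} that lies in no proper subfield is a root of exactly one monic irreducible of degree 3 over F_883, and each such polynomial has 3 distinct roots in F_{883^3}. By Möbius inversion the count is N_883(3) = (1/3) Σ_{d|3} μ(3/d) · 883^d = (1/3)(μ(3)·883^1 + μ(1)·883^3) = 688464504/3 = 229488168.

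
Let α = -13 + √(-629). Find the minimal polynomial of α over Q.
m_α(x) = x^2 + 26x + 798

From α + 13 = √(-629), squaring gives (α + 13)^2 = -629, i.e. α^2 + 26α + 169 = -629, so α^2 + 26α + 798 = 0. The discriminant of x^2 + 26x + 798 is (26)^2 - 4·(798) = 676 - 3192 = -2516, and 4·(-629) is not a perfect square in Q since -629 is squarefree and ≠ 1. Hence x^2 + 26x + 798 is irreducible over Q and is the minimal polynomial of α.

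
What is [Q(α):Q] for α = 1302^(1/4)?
[Q(α):Q] = 4

α is a root of x^4 - 1302. By Eisenstein's criterion at the prime p = 2 (which divides the constant term 1302 but p^2 = 4 does not, since 1302 is squarefree), x^4 - 1302 is irreducible over Q. Hence [Q(α):Q] = 4.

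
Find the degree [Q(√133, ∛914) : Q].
[Q(√133, ∛914) : Q] = 6

Let L = Q(√133, ∛914). Since Q(√133) ⊂ L and [Q(√133):Q] = 2, the tower law gives 2 | [L:Q]. Likewise Q(∛914) ⊂ L with [Q(∛914):Q] = 3 (because 914 is not a perfect cube), so 3 | [L:Q]. As gcd(2,3) = 1, [L:Q] is divisible by 6. Conversely L is generated over Q by √133 and ∛914, so [L:Q] ≤ 2·3 = 6. Therefore [Q(√133, ∛914) : Q] = 6.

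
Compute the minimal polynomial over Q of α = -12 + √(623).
m_α(x) = x^2 + 24x - 479

From α + 12 = √(623), squaring gives (α + 12)^2 = 623, i.e. α^2 + 24α + 144 = 623, so α^2 + 24α - 479 = 0. The discriminant of x^2 + 24x - 479 is (24)^2 - 4·(-479) = 576 + 1916 = 2492, and 4·(623) is not a perfect square in Q since 623 is squarefree and ≠ 1. Hence x^2 + 24x - 479 is irreducible over Q and is the minimal polynomial of α.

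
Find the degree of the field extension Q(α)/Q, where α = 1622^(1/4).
[Q(α):Q] = 4

α is a root of x^4 - 1622. By Eisenstein's criterion at the prime p = 2 (which divides the constant term 1622 but p^2 = 4 does not, since 1622 is squarefree), x^4 - 1622 is irreducible over Q. Hence [Q(α):Q] = 4.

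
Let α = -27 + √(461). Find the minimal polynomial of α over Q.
m_α(x) = x^2 + 54x + 268

From α + 27 = √(461), squaring gives (α + 27)^2 = 461, i.e. α^2 + 54α + 729 = 461, so α^2 + 54α + 268 = 0. The discriminant of x^2 + 54x + 268 is (54)^2 - 4·(268) = 2916 - 1072 = 1844, and 4·(461) is not a perfect square in Q since 461 is squarefree and ≠ 1. Hence x^2 + 54x + 268 is irreducible over Q and is the minimal polynomial of α.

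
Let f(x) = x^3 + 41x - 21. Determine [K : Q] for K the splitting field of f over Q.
[K : Q] = 6

By the rational root test, any rational root of the monic integer polynomial f(x) = x^3 + 41x - 21 must be an integer dividing the constant term -21, i.e. one of ±{1, 3, 7, 21}. Evaluating: f(1) = 21, f(-1) = -63, f(3) = 129, f(-3) = -171, f(7) = 609, f(-7) = -651, f(21) = 10101, f(-21) = -10143; none is 0, so f has no rational root and is therefore irreducible over Q (a cubic with no linear factor over a field is irreducible). For an irreducible cubic, the Galois group is A_3 or S_3 according as the discriminant disc(f) = -4a^3 - 27b^2 = -4·(41)^3 - 27·(-21)^2 = -287591 is or is not a square in Q. Here disc(f) = -287591 is not a perfect square in Q, so the Galois group of f over Q is not contained in A_3 and must be all of S_3. The splitting field has degree |S_3| = 6 over Q, so [K : Q] = 6.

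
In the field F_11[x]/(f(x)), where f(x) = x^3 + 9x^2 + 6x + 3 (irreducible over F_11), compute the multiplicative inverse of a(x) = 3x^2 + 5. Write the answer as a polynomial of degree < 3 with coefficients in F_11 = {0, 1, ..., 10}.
a(x)^(-1) ≡ 2x^2 + 10x + 10 (mod f(x))

Since f is irreducible over F_11, F_11[x]/(f) is a field and a(x) ≠ 0 has an inverse. Apply the extended Euclidean algorithm to f(x) and a(x) in F_11[x]: f(x) = (4x + 3)·a(x) + (8x + 10);  a(x) = (10x + 4)·(8x + 10) + (9). The last nonzero remainder is the constant 9 = gcd(f, a) in F_11. Back-substituting through the division chain expresses 9 = s(x)·a(x) + t(x)·f(x) with s(x) ≡ 7x^2 + 2x + 2 (mod f), so (7x^2 + 2x + 2)·a(x) ≡ 9 (mod f). Multiplying by 9^(-1) ≡ 5 in F_11 gives a(x)^(-1) ≡ 5·(7x^2 + 2x + 2) ≡ 2x^2 + 10x + 10 (mod f). Check: (3x^2 + 5)·(2x^2 + 10x + 10) = 6x^4 + 8x^3 + 7x^2 + 6x + 6 ≡ 1 (mod x^3 + 9x^2 + 6x + 3).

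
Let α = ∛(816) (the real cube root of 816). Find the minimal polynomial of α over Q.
m_α(x) = x^3 - 816

α satisfies α^3 = 816, so x^3 - 816 annihilates α. By the rational root test, a rational root p/q (in lowest terms) of x^3 - 816 would satisfy p^3 = 816 q^3, forcing q = 1 and p^3 = 816; but 816 is not a perfect cube, contradiction. A monic cubic over Q with no rational root is irreducible (any nontrivial factorization would include a linear factor). Hence x^3 - 816 is the minimal polynomial of α, and in particular [Q(α):Q] = 3.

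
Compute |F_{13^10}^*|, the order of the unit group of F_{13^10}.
|F_{13^10}^*| = 137858491848

F_{13^10} has 13^10 = 137858491849 elements; its multiplicative group consists of all nonzero elements, so |F_{13^10}^*| = 137858491849 - 1 = 137858491848. (It is cyclic since any finite subgroup of the multiplicative group of a field is cyclic.)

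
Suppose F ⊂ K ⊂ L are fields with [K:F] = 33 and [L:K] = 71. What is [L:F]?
[L:F] = 2343

The tower law says that for any tower of field extensions F ⊂ K ⊂ L with finite degrees, [L:F] = [L:K] · [K:F]. Here this gives [L:F] = 71 · 33 = 2343.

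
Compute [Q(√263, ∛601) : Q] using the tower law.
[Q(√263, ∛601) : Q] = 6

Let L = Q(√263, ∛601). Since Q(√263) ⊂ L and [Q(√263):Q] = 2, the tower law gives 2 | [L:Q]. Likewise Q(∛601) ⊂ L with [Q(∛601):Q] = 3 (because 601 is not a perfect cube), so 3 | [L:Q]. As gcd(2,3) = 1, [L:Q] is divisible by 6. Conversely L is generated over Q by √263 and ∛601, so [L:Q] ≤ 2·3 = 6. Therefore [Q(√263, ∛601) : Q] = 6.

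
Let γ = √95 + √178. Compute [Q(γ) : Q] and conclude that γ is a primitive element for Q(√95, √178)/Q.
[Q(γ) : Q] = 4 (equivalently, Q(γ) = Q(√95, √178))

Obviously Q(γ) ⊆ Q(√95, √178), and [Q(√95, √178):Q] = 4 (since 95, 178 are distinct squarefree integers > 1 with 16910 not a perfect square). To show equality we compute the minimal polynomial of γ. From γ = √95 + √178: γ^2 = 95 + 2√(16910) + 178 = 273 + 2√(16910), so γ^2 - 273 = 2√(16910); squaring, (γ^2 - 273)^2 = 4·16910, i.e. γ^4 - 546γ^2 + 74529 - 67640 = 0, i.e. γ^4 - 546γ^2 + 6889 = 0. So γ is a root of x^4 - 546x^2 + 6889. This polynomial is irreducible over Q: it has no rational root (each ±√95 ± √178 is irrational), and any factorization into two quadratics over Q would force √(16910) ∈ Q (pairing opposite roots) or √95, √178 ∈ Q (other pairings), all impossible. Hence [Q(γ):Q] = 4 = [Q(√95, √178):Q], so Q(γ) = Q(√95, √178).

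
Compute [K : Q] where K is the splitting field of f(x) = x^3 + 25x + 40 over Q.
[K : Q] = 6

By the rational root test, any rational root of the monic integer polynomial f(x) = x^3 + 25x + 40 must be an integer dividing the constant term 40, i.e. one of ±{1, 2, 4, 5, 8, 10, 20, 40}. Evaluating: f(1) = 66, f(-1) = 14, f(2) = 98, f(-2) = -18, f(4) = 204, f(-4) = -124, f(5) = 290, f(-5) = -210, f(8) = 752, f(-8) = -672, f(10) = 1290, f(-10) = -1210, f(20) = 8540, f(-20) = -8460, f(40) = 65040, f(-40) = -64960; none is 0, so f has no rational root and is therefore irreducible over Q (a cubic with no linear factor over a field is irreducible). For an irreducible cubic, the Galois group is A_3 or S_3 according as the discriminant disc(f) = -4a^3 - 27b^2 = -4·(25)^3 - 27·(40)^2 = -105700 is or is not a square in Q. Here disc(f) = -105700 is not a perfect square in Q, so the Galois group of f over Q is not contained in A_3 and must be all of S_3. The splitting field has degree |S_3| = 6 over Q, so [K : Q] = 6.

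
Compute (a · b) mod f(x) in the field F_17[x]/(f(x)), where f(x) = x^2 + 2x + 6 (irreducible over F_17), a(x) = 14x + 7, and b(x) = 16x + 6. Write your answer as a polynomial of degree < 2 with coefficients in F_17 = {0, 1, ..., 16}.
a · b ≡ 3x + 7 (mod f(x))

Multiply in F_17[x]: a(x)·b(x) = (14x + 7)·(16x + 6) = 3x^2 + 9x + 8. This has degree ≥ 2, so divide by f(x) over F_17: 3x^2 + 9x + 8 = (3)·(x^2 + 2x + 6) + (3x + 7). Hence a·b ≡ 3x + 7 (mod f). (F_17[x]/(f) is a field with 17^2 = 289 elements since f is irreducible of degree 2.)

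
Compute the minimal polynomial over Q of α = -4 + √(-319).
m_α(x) = x^2 + 8x + 335

From α + 4 = √(-319), squaring gives (α + 4)^2 = -319, i.e. α^2 + 8α + 16 = -319, so α^2 + 8α + 335 = 0. The discriminant of x^2 + 8x + 335 is (8)^2 - 4·(335) = 64 - 1340 = -1276, and 4·(-319) is not a perfect square in Q since -319 is squarefree and ≠ 1. Hence x^2 + 8x + 335 is irreducible over Q and is the minimal polynomial of α.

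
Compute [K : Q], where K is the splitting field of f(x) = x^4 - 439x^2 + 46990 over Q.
[K : Q] = 4

Solving the quadratic in x^2: x^2 = (439 ± √(439^2 - 4·46990))/2 = (439 ± √4761)/2 = (439 ± 69)/2, giving x^2 = 254 or x^2 = 185. So f(x) = (x^2 - 254)(x^2 - 185) and the roots of f are ±√254, ±√185. Hence the splitting field is K = Q(√254, √185). Since 254 and 185 are distinct squarefree integers > 1, their product 46990 is not a perfect square, so √185 ∉ Q(√254). By the tower law [K:Q] = [Q(√254,√185):Q(√254)] · [Q(√254):Q] = 2 · 2 = 4.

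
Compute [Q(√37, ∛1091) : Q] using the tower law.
[Q(√37, ∛1091) : Q] = 6

Let L = Q(√37, ∛1091). Since Q(√37) ⊂ L and [Q(√37):Q] = 2, the tower law gives 2 | [L:Q]. Likewise Q(∛1091) ⊂ L with [Q(∛1091):Q] = 3 (because 1091 is not a perfect cube), so 3 | [L:Q]. As gcd(2,3) = 1, [L:Q] is divisible by 6. Conversely L is generated over Q by √37 and ∛1091, so [L:Q] ≤ 2·3 = 6. Therefore [Q(√37, ∛1091) : Q] = 6.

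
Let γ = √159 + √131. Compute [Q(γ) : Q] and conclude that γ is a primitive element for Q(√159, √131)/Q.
[Q(γ) : Q] = 4 (equivalently, Q(γ) = Q(√159, √131))

Obviously Q(γ) ⊆ Q(√159, √131), and [Q(√159, √131):Q] = 4 (since 159, 131 are distinct squarefree integers > 1 with 20829 not a perfect square). To show equality we compute the minimal polynomial of γ. From γ = √159 + √131: γ^2 = 159 + 2√(20829) + 131 = 290 + 2√(20829), so γ^2 - 290 = 2√(20829); squaring, (γ^2 - 290)^2 = 4·20829, i.e. γ^4 - 580γ^2 + 84100 - 83316 = 0, i.e. γ^4 - 580γ^2 + 784 = 0. So γ is a root of x^4 - 580x^2 + 784. This polynomial is irreducible over Q: it has no rational root (each ±√159 ± √131 is irrational), and any factorization into two quadratics over Q would force √(20829) ∈ Q (pairing opposite roots) or √159, √131 ∈ Q (other pairings), all impossible. Hence [Q(γ):Q] = 4 = [Q(√159, √131):Q], so Q(γ) = Q(√159, √131).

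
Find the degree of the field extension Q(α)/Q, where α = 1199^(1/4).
[Q(α):Q] = 4

α is a root of x^4 - 1199. By Eisenstein's criterion at the prime p = 11 (which divides the constant term 1199 but p^2 = 121 does not, since 1199 is squarefree), x^4 - 1199 is irreducible over Q. Hence [Q(α):Q] = 4.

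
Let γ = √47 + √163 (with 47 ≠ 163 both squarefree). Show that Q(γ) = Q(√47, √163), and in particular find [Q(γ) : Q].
[Q(γ) : Q] = 4 (equivalently, Q(γ) = Q(√47, √163))

Obviously Q(γ) ⊆ Q(√47, √163), and [Q(√47, √163):Q] = 4 (since 47, 163 are distinct squarefree integers > 1 with 7661 not a perfect square). To show equality we compute the minimal polynomial of γ. From γ = √47 + √163: γ^2 = 47 + 2√(7661) + 163 = 210 + 2√(7661), so γ^2 - 210 = 2√(7661); squaring, (γ^2 - 210)^2 = 4·7661, i.e. γ^4 - 420γ^2 + 44100 - 30644 = 0, i.e. γ^4 - 420γ^2 + 13456 = 0. So γ is a root of x^4 - 420x^2 + 13456. This polynomial is irreducible over Q: it has no rational root (each ±√47 ± √163 is irrational), and any factorization into two quadratics over Q would force √(7661) ∈ Q (pairing opposite roots) or √47, √163 ∈ Q (other pairings), all impossible. Hence [Q(γ):Q] = 4 = [Q(√47, √163):Q], so Q(γ) = Q(√47, √163).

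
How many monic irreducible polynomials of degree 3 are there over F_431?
There are 26687520 monic irreducible polynomials of degree 3 over F_431

Each element of F_{431^3} that lies in no proper subfield is a root of exactly one monic irreducible of degree 3 over F_431, and each such polynomial has 3 distinct roots in F_{431^3}. By Möbius inversion the count is N_431(3) = (1/3) Σ_{d|3} μ(3/d) · 431^d = (1/3)(μ(3)·431^1 + μ(1)·431^3) = 80062560/3 = 26687520.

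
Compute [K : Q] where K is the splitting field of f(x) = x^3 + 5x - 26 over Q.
[K : Q] = 6

By the rational root test, any rational root of the monic integer polynomial f(x) = x^3 + 5x - 26 must be an integer dividing the constant term -26, i.e. one of ±{1, 2, 13, 26}. Evaluating: f(1) = -20, f(-1) = -32, f(2) = -8, f(-2) = -44, f(13) = 2236, f(-13) = -2288, f(26) = 17680, f(-26) = -17732; none is 0, so f has no rational root and is therefore irreducible over Q (a cubic with no linear factor over a field is irreducible). For an irreducible cubic, the Galois group is A_3 or S_3 according as the discriminant disc(f) = -4a^3 - 27b^2 = -4·(5)^3 - 27·(-26)^2 = -18752 is or is not a square in Q. Here disc(f) = -18752 is not a perfect square in Q, so the Galois group of f over Q is not contained in A_3 and must be all of S_3. The splitting field has degree |S_3| = 6 over Q, so [K : Q] = 6.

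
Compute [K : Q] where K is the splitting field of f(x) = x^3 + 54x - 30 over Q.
[K : Q] = 6

By the rational root test, any rational root of the monic integer polynomial f(x) = x^3 + 54x - 30 must be an integer dividing the constant term -30, i.e. one of ±{1, 2, 3, 5, 6, 10, 15, 30}. Evaluating: f(1) = 25, f(-1) = -85, f(2) = 86, f(-2) = -146, f(3) = 159, f(-3) = -219, f(5) = 365, f(-5) = -425, f(6) = 510, f(-6) = -570, f(10) = 1510, f(-10) = -1570, f(15) = 4155, f(-15) = -4215, f(30) = 28590, f(-30) = -28650; none is 0, so f has no rational root and is therefore irreducible over Q (a cubic with no linear factor over a field is irreducible). For an irreducible cubic, the Galois group is A_3 or S_3 according as the discriminant disc(f) = -4a^3 - 27b^2 = -4·(54)^3 - 27·(-30)^2 = -654156 is or is not a square in Q. Here disc(f) = -654156 is not a perfect square in Q, so the Galois group of f over Q is not contained in A_3 and must be all of S_3. The splitting field has degree |S_3| = 6 over Q, so [K : Q] = 6.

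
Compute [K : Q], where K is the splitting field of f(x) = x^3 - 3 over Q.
[K : Q] = 6

The roots of x^3 - 3 are ∛3, ω∛3, ω^2∛3 where ω = e^(2πi/3) is a primitive cube root of unity, so K = Q(∛3, ω). Now [Q(∛3):Q] = 3 (since 3 is not a perfect cube, x^3 - 3 is irreducible) and [Q(ω):Q] = 2. Both 2 and 3 divide [K:Q], and [K:Q] ≤ 3·2 = 6, so [K:Q] = 6. (Equivalently: Q(∛3) ⊂ R but ω ∉ R, so [K : Q(∛3)] = 2.)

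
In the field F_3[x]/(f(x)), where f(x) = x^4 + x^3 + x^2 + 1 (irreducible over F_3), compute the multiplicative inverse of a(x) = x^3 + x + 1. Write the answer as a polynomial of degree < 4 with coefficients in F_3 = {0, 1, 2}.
a(x)^(-1) ≡ x^3 + x^2 + x + 2 (mod f(x))

Since f is irreducible over F_3, F_3[x]/(f) is a field and a(x) ≠ 0 has an inverse. Apply the extended Euclidean algorithm to f(x) and a(x) in F_3[x]: f(x) = (x + 1)·a(x) + (x);  a(x) = (x^2 + 1)·(x) + (1). The last nonzero remainder is the constant 1 = gcd(f, a) in F_3. Back-substituting through the division chain expresses 1 = s(x)·a(x) + t(x)·f(x) with s(x) ≡ x^3 + x^2 + x + 2 (mod f), so a(x)^(-1) ≡ s(x) = x^3 + x^2 + x + 2 (mod f). Check: (x^3 + x + 1)·(x^3 + x^2 + x + 2) = x^6 + x^5 + 2x^4 + x^3 + 2x^2 + 2 ≡ 1 (mod x^4 + x^3 + x^2 + 1).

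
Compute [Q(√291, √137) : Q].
[Q(√291, √137) : Q] = 4

[Q(√291):Q] = 2 (min poly x^2 - 291, irreducible since 291 is squarefree > 1). For the top step, suppose √137 ∈ Q(√291), say √137 = c + d√291 with c, d ∈ Q. Squaring: 137 = c^2 + 291d^2 + 2cd√291. Since √291 ∉ Q this forces 2cd = 0. If d = 0 then √137 = c ∈ Q, contradicting 137 squarefree > 1. If c = 0 then 137 = 291d^2, so 291·137 = (291d)^2 is a perfect square in Q — but 291·137 = 39867 is not a perfect square (since 291 and 137 are distinct squarefree integers). Contradiction. Hence √137 ∉ Q(√291), so x^2 - 137 stays irreducible over Q(√291) and [Q(√291, √137) : Q(√291)] = 2. By the tower law, [Q(√291, √137) : Q] = 2 · 2 = 4.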